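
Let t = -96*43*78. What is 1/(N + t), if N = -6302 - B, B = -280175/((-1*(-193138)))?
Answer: -193138/63404221293 ≈ -3.0461e-6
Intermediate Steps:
B = -280175/193138 ≈ -1.4506
N = -1216875501/193138 (N = -6302 - 1*(-280175/193138) = -6302 + 280175/193138 = -1216875501/193138 ≈ -6300.5)
t = -321984 (t = -4128*78 = -321984)
1/(N + t) = 1/(-1216875501/193138 - 321984) = 1/(-63404221293/193138) = -193138/63404221293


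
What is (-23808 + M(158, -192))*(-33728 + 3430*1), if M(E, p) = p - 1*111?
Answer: 730515078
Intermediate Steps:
M(E, p) = -111 + p (M(E, p) = p - 111 = -111 + p)
(-23808 + M(158, -192))*(-33728 + 3430*1) = (-23808 + (-111 - 192))*(-33728 + 3430*1) = (-23808 - 303)*(-33728 + 3430) = -24111*(-30298) = 730515078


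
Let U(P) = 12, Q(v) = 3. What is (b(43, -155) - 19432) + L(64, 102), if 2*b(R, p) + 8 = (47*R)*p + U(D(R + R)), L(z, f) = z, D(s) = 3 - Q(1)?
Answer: -351987/2 ≈ -1.7599e+5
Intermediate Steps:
D(s) = 0 (D(s) = 3 - 1*3 = 3 - 3 = 0)
b(R, p) = 2 + 47*R*p/2 (b(R, p) = -4 + ((47*R)*p + 12)/2 = -4 + (47*R*p + 12)/2 = -4 + (12 + 47*R*p)/2 = -4 + (6 + 47*R*p/2) = 2 + 47*R*p/2)
(b(43, -155) - 19432) + L(64, 102) = ((2 + (47/2)*43*(-155)) - 19432) + 64 = ((2 - 313255/2) - 19432) + 64 = (-313251/2 - 19432) + 64 = -352115/2 + 64 = -351987/2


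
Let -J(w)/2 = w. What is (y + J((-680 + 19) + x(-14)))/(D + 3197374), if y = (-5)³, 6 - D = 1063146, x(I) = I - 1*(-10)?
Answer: 1205/2134234 ≈ 0.00056460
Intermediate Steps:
x(I) = 10 + I (x(I) = I + 10 = 10 + I)
D = -1063140 (D = 6 - 1*1063146 = 6 - 1063146 = -1063140)
y = -125
J(w) = -2*w
(y + J((-680 + 19) + x(-14)))/(D + 3197374) = (-125 - 2*((-680 + 19) + (10 - 14)))/(-1063140 + 3197374) = (-125 - 2*(-661 - 4))/2134234 = (-125 - 2*(-665))*(1/2134234) = (-125 + 1330)*(1/2134234) = 1205*(1/2134234) = 1205/2134234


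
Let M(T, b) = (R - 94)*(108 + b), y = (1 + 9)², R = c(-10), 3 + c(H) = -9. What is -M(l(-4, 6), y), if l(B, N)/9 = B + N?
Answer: 22048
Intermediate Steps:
c(H) = -12 (c(H) = -3 - 9 = -12)
R = -12
l(B, N) = 9*B + 9*N (l(B, N) = 9*(B + N) = 9*B + 9*N)
y = 100 (y = 10² = 100)
M(T, b) = -11448 - 106*b (M(T, b) = (-12 - 94)*(108 + b) = -106*(108 + b) = -11448 - 106*b)
-M(l(-4, 6), y) = -(-11448 - 106*100) = -(-11448 - 10600) = -1*(-22048) = 22048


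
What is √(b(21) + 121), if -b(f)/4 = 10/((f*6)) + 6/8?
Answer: √51898/21 ≈ 10.848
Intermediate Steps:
b(f) = -3 - 20/(3*f) (b(f) = -4*(10/((f*6)) + 6/8) = -4*(10/((6*f)) + 6*(⅛)) = -4*(10*(1/(6*f)) + ¾) = -4*(5/(3*f) + ¾) = -4*(¾ + 5/(3*f)) = -3 - 20/(3*f))
√(b(21) + 121) = √((-3 - 20/3/21) + 121) = √((-3 - 20/3*1/21) + 121) = √((-3 - 20/63) + 121) = √(-209/63 + 121) = √(7414/63) = √51898/21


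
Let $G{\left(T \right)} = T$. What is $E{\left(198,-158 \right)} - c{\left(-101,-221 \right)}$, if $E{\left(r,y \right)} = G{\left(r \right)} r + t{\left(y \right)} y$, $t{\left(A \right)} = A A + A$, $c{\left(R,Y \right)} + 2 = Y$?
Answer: $-3879921$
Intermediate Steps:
$c{\left(R,Y \right)} = -2 + Y$
$t{\left(A \right)} = A + A^{2}$ ($t{\left(A \right)} = A^{2} + A = A + A^{2}$)
$E{\left(r,y \right)} = r^{2} + y^{2} \left(1 + y\right)$ ($E{\left(r,y \right)} = r r + y \left(1 + y\right) y = r^{2} + y^{2} \left(1 + y\right)$)
$E{\left(198,-158 \right)} - c{\left(-101,-221 \right)} = \left(198^{2} + \left(-158\right)^{2} \left(1 - 158\right)\right) - \left(-2 - 221\right) = \left(39204 + 24964 \left(-157\right)\right) - -223 = \left(39204 - 3919348\right) + 223 = -3880144 + 223 = -3879921$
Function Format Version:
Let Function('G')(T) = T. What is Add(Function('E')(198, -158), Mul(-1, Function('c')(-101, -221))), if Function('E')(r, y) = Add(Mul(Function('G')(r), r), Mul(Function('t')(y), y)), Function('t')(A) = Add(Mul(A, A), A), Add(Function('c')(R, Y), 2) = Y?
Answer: -3879921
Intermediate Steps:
Function('c')(R, Y) = Add(-2, Y)
Function('t')(A) = Add(A, Pow(A, 2)) (Function('t')(A) = Add(Pow(A, 2), A) = Add(A, Pow(A, 2)))
Function('E')(r, y) = Add(Pow(r, 2), Mul(Pow(y, 2), Add(1, y))) (Function('E')(r, y) = Add(Mul(r, r), Mul(Mul(y, Add(1, y)), y)) = Add(Pow(r, 2), Mul(Pow(y, 2), Add(1, y))))
Add(Function('E')(198, -158), Mul(-1, Function('c')(-101, -221))) = Add(Add(Pow(198, 2), Mul(Pow(-158, 2), Add(1, -158))), Mul(-1, Add(-2, -221))) = Add(Add(39204, Mul(24964, -157)), Mul(-1, -223)) = Add(Add(39204, -3919348), 223) = Add(-3880144, 223) = -3879921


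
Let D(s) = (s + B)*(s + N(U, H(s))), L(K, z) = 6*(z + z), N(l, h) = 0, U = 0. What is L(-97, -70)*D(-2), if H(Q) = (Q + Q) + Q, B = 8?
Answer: 10080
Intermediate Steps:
H(Q) = 3*Q (H(Q) = 2*Q + Q = 3*Q)
L(K, z) = 12*z (L(K, z) = 6*(2*z) = 12*z)
D(s) = s*(8 + s) (D(s) = (s + 8)*(s + 0) = (8 + s)*s = s*(8 + s))
L(-97, -70)*D(-2) = (12*(-70))*(-2*(8 - 2)) = -(-1680)*6 = -840*(-12) = 10080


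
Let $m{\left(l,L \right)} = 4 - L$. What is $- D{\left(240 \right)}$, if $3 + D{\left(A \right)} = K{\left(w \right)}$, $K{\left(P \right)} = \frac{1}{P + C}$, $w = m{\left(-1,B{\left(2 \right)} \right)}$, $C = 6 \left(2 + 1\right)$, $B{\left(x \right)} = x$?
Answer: $\frac{59}{20} \approx 2.95$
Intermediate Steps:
$C = 18$ ($C = 6 \cdot 3 = 18$)
$w = 2$ ($w = 4 - 2 = 2$)
$K{\left(P \right)} = \frac{1}{18 + P}$ ($K{\left(P \right)} = \frac{1}{P + 18} = \frac{1}{18 + P}$)
$D{\left(A \right)} = - \frac{59}{20}$ ($D{\left(A \right)} = -3 + \frac{1}{18 + 2} = -3 + \frac{1}{20} = - \frac{59}{20}$)
$- D{\left(240 \right)} = \left(-1\right) \left(- \frac{59}{20}\right) = \frac{59}{20}$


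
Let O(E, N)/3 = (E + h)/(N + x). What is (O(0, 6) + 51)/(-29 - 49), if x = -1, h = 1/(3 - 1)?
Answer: -171/260 ≈ -0.65769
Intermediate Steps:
h = ½ (h = 1/2 = ½ ≈ 0.50000)
O(E, N) = 3*(½ + E)/(-1 + N) (O(E, N) = 3*((E + ½)/(N - 1)) = 3*((½ + E)/(-1 + N)) = 3*(½ + E)/(-1 + N))
(O(0, 6) + 51)/(-29 - 49) = (3*(1 + 2*0)/(2*(-1 + 6)) + 51)/(-29 - 49) = ((3/2)*(1 + 0)/5 + 51)/(-78) = -((3/2)*(⅕)*1 + 51)/78 = -(3/10 + 51)/78 = -1/78*513/10 = -171/260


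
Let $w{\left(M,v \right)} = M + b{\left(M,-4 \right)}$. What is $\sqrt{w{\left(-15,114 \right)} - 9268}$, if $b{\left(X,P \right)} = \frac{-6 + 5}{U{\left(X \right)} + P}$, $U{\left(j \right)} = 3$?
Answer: $i \sqrt{9282} \approx 96.343 i$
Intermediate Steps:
$b{\left(X,P \right)} = - \frac{1}{3 + P}$ ($b{\left(X,P \right)} = \frac{-6 + 5}{3 + P} = - \frac{1}{3 + P}$)
$w{\left(M,v \right)} = 1 + M$ ($w{\left(M,v \right)} = M - \frac{1}{3 - 4} = M - \frac{1}{-1} = M - -1 = M + 1 = 1 + M$)
$\sqrt{w{\left(-15,114 \right)} - 9268} = \sqrt{\left(1 - 15\right) - 9268} = \sqrt{-14 + \left(-16910 + 7642\right)} = \sqrt{-14 - 9268} = \sqrt{-9282} = i \sqrt{9282}$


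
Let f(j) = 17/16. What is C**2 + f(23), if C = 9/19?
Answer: 7433/5776 ≈ 1.2869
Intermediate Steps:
f(j) = 17/16 (f(j) = 17*(1/16) = 17/16)
C = 9/19 (C = 9*(1/19) = 9/19 ≈ 0.47368)
C**2 + f(23) = (9/19)**2 + 17/16 = 81/361 + 17/16 = 7433/5776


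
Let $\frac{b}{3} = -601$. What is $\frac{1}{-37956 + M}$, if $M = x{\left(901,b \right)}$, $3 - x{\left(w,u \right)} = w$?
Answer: $- \frac{1}{38854} \approx -2.5737 \cdot 10^{-5}$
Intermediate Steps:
$b = -1803$ ($b = 3 \left(-601\right) = -1803$)
$x{\left(w,u \right)} = 3 - w$
$M = -898$ ($M = 3 - 901 = -898$)
$\frac{1}{-37956 + M} = \frac{1}{-37956 - 898} = \frac{1}{-38854} = - \frac{1}{38854}$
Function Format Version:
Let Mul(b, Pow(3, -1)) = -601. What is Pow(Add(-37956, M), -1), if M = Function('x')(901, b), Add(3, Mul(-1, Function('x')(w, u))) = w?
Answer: Rational(-1, 38854) ≈ -2.5737e-5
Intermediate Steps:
b = -1803 (b = Mul(3, -601) = -1803)
Function('x')(w, u) = Add(3, Mul(-1, w))
M = -898 (M = Add(3, Mul(-1, 901)) = Add(3, -901) = -898)
Pow(Add(-37956, M), -1) = Pow(Add(-37956, -898), -1) = Pow(-38854, -1) = Rational(-1, 38854)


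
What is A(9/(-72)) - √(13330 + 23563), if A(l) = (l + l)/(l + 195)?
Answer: -2/1559 - √36893 ≈ -192.08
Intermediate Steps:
A(l) = 2*l/(195 + l) (A(l) = (2*l)/(195 + l) = 2*l/(195 + l))
A(9/(-72)) - √(13330 + 23563) = 2*(9/(-72))/(195 + 9/(-72)) - √(13330 + 23563) = 2*(9*(-1/72))/(195 + 9*(-1/72)) - √36893 = 2*(-⅛)/(195 - ⅛) - √36893 = 2*(-⅛)/(1559/8) - √36893 = 2*(-⅛)*(8/1559) - √36893 = -2/1559 - √36893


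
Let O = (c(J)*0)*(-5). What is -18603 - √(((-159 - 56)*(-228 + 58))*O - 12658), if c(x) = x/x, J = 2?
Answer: -18603 - I*√12658 ≈ -18603.0 - 112.51*I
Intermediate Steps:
c(x) = 1
O = 0 (O = (1*0)*(-5) = 0*(-5) = 0)
-18603 - √(((-159 - 56)*(-228 + 58))*O - 12658) = -18603 - √(((-159 - 56)*(-228 + 58))*0 - 12658) = -18603 - √(-215*(-170)*0 - 12658) = -18603 - √(36550*0 - 12658) = -18603 - √(0 - 12658) = -18603 - √(-12658) = -18603 - I*√12658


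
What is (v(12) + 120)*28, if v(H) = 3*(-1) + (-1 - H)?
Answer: 2912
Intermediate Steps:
v(H) = -4 - H (v(H) = -3 + (-1 - H) = -4 - H)
(v(12) + 120)*28 = ((-4 - 1*12) + 120)*28 = ((-4 - 12) + 120)*28 = (-16 + 120)*28 = 104*28 = 2912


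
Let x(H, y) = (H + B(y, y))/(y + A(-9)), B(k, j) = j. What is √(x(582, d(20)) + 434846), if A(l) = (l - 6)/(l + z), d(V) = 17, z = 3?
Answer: 8*√10335117/39 ≈ 659.45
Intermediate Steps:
A(l) = (-6 + l)/(3 + l) (A(l) = (l - 6)/(l + 3) = (-6 + l)/(3 + l))
x(H, y) = (H + y)/(5/2 + y) (x(H, y) = (H + y)/(y + (-6 - 9)/(3 - 9)) = (H + y)/(y - 15/(-6)) = (H + y)/(y - ⅙*(-15)) = (H + y)/(y + 5/2) = (H + y)/(5/2 + y))
√(x(582, d(20)) + 434846) = √(2*(582 + 17)/(5 + 2*17) + 434846) = √(2*599/(5 + 34) + 434846) = √(2*599/39 + 434846) = √(2*(1/39)*599 + 434846) = √(1198/39 + 434846) = √(16960192/39) = 8*√10335117/39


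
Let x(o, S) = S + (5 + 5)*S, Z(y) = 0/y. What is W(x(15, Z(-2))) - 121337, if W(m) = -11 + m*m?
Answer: -121348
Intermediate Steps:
Z(y) = 0
x(o, S) = 11*S (x(o, S) = S + 10*S = 11*S)
W(m) = -11 + m²
W(x(15, Z(-2))) - 121337 = (-11 + (11*0)²) - 121337 = (-11 + 0²) - 121337 = (-11 + 0) - 121337 = -11 - 121337 = -121348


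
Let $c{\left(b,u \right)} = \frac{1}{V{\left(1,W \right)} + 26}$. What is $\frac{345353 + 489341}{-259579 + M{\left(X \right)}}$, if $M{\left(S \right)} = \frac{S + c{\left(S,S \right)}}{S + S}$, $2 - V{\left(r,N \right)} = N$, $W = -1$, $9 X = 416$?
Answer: $- \frac{20139496832}{6263110039} \approx -3.2156$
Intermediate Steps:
$X = \frac{416}{9}$ ($X = \frac{1}{9} \cdot 416 = \frac{416}{9} \approx 46.222$)
$V{\left(r,N \right)} = 2 - N$
$c{\left(b,u \right)} = \frac{1}{29}$ ($c{\left(b,u \right)} = \frac{1}{\left(2 - -1\right) + 26} = \frac{1}{\left(2 + 1\right) + 26} = \frac{1}{3 + 26} = \frac{1}{29}$)
$M{\left(S \right)} = \frac{\frac{1}{29} + S}{2 S}$ ($M{\left(S \right)} = \frac{S + \frac{1}{29}}{S + S} = \frac{\frac{1}{29} + S}{2 S}$)
$\frac{345353 + 489341}{-259579 + M{\left(X \right)}} = \frac{345353 + 489341}{-259579 + \frac{1 + 29 \cdot \frac{416}{9}}{58 \cdot \frac{416}{9}}} = \frac{834694}{-259579 + \frac{1}{58} \cdot \frac{9}{416} \left(1 + \frac{12064}{9}\right)} = \frac{834694}{-259579 + \frac{1}{58} \cdot \frac{9}{416} \cdot \frac{12073}{9}} = \frac{834694}{-259579 + \frac{12073}{24128}} = \frac{834694}{- \frac{6263110039}{24128}} = 834694 \left(- \frac{24128}{6263110039}\right) = - \frac{20139496832}{6263110039}$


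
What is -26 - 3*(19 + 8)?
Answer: -107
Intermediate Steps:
-26 - 3*(19 + 8) = -26 - 3*27 = -26 - 81 = -107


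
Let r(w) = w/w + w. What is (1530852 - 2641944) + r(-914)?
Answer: -1112005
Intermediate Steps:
r(w) = 1 + w
(1530852 - 2641944) + r(-914) = (1530852 - 2641944) + (1 - 914) = -1111092 - 913 = -1112005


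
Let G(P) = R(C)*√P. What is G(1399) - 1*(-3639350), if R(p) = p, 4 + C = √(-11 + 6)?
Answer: 3639350 + √1399*(-4 + I*√5) ≈ 3.6392e+6 + 83.636*I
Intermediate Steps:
C = -4 + I*√5 (C = -4 + √(-11 + 6) = -4 + √(-5) = -4 + I*√5 ≈ -4.0 + 2.2361*I)
G(P) = √P*(-4 + I*√5) (G(P) = (-4 + I*√5)*√P = √P*(-4 + I*√5))
G(1399) - 1*(-3639350) = √1399*(-4 + I*√5) - 1*(-3639350) = √1399*(-4 + I*√5) + 3639350 = 3639350 + √1399*(-4 + I*√5)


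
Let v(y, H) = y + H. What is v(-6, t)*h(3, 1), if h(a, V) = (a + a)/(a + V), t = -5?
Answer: -33/2 ≈ -16.500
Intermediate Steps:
h(a, V) = 2*a/(V + a) (h(a, V) = (2*a)/(V + a) = 2*a/(V + a))
v(y, H) = H + y
v(-6, t)*h(3, 1) = (-5 - 6)*(2*3/(1 + 3)) = -22*3/4 = -11*3/2 = -33/2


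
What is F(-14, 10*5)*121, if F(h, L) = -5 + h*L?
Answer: -85305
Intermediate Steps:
F(h, L) = -5 + L*h
F(-14, 10*5)*121 = (-5 + (10*5)*(-14))*121 = (-5 + 50*(-14))*121 = (-5 - 700)*121 = -705*121 = -85305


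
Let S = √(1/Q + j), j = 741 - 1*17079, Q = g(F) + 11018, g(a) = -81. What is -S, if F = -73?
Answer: -I*√1954318366585/10937 ≈ -127.82*I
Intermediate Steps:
Q = 10937 (Q = -81 + 11018 = 10937)
j = -16338 (j = 741 - 17079 = -16338)
S = I*√1954318366585/10937 (S = √(1/10937 - 16338) = √(-178688705/10937) = I*√1954318366585/10937 ≈ 127.82*I)
-S = -I*√1954318366585/10937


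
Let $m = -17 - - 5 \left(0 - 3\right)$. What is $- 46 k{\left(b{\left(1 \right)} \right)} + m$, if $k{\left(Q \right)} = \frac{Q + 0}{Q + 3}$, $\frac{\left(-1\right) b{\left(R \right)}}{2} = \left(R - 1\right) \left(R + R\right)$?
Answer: $-32$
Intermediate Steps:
$b{\left(R \right)} = - 4 R \left(-1 + R\right)$ ($b{\left(R \right)} = - 2 \left(R - 1\right) \left(R + R\right) = - 2 \left(-1 + R\right) 2 R = - 2 \cdot 2 R \left(-1 + R\right) = - 4 R \left(-1 + R\right)$)
$m = -32$ ($m = -17 - \left(-5\right) \left(-3\right) = -17 - 15 = -32$)
$k{\left(Q \right)} = \frac{Q}{3 + Q}$
$- 46 k{\left(b{\left(1 \right)} \right)} + m = - 46 \frac{4 \cdot 1 \left(1 - 1\right)}{3 + 4 \cdot 1 \left(1 - 1\right)} - 32 = - 46 \frac{4 \cdot 1 \cdot 0}{3 + 4 \cdot 1 \cdot 0} - 32 = - 46 \frac{0}{3 + 0} - 32 = - 46 \cdot \frac{0}{3} - 32 = - 46 \cdot 0 \cdot \frac{1}{3} - 32 = \left(-46\right) 0 - 32 = 0 - 32 = -32$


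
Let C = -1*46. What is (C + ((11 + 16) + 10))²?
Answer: 81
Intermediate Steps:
C = -46
(C + ((11 + 16) + 10))² = (-46 + ((11 + 16) + 10))² = (-46 + (27 + 10))² = (-46 + 37)² = (-9)² = 81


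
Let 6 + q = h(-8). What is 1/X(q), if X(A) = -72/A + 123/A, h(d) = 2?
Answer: -4/51 ≈ -0.078431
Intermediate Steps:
q = -4 (q = -6 + 2 = -4)
X(A) = 51/A
1/X(q) = 1/(51/(-4)) = 1/(51*(-1/4)) = 1/(-51/4) = -4/51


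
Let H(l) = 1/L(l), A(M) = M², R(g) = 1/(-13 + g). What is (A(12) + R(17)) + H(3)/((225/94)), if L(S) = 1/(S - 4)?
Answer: 129449/900 ≈ 143.83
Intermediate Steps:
L(S) = 1/(-4 + S)
H(l) = -4 + l (H(l) = 1/(1/(-4 + l)) = -4 + l)
(A(12) + R(17)) + H(3)/((225/94)) = (12² + 1/(-13 + 17)) + (-4 + 3)/((225/94)) = (144 + 1/4) - 1/(225*(1/94)) = (144 + ¼) - 1/225/94 = 577/4 - 1*94/225 = 577/4 - 94/225 = 129449/900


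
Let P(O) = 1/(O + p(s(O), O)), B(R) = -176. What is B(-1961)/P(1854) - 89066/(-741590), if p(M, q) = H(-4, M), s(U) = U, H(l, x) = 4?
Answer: -121252886827/370795 ≈ -3.2701e+5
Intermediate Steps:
p(M, q) = 4
P(O) = 1/(4 + O) (P(O) = 1/(O + 4) = 1/(4 + O))
B(-1961)/P(1854) - 89066/(-741590) = -176/(1/(4 + 1854)) - 89066/(-741590) = -176/(1/1858) - 89066*(-1/741590) = -176/1/1858 + 44533/370795 = -176*1858 + 44533/370795 = -327008 + 44533/370795 = -121252886827/370795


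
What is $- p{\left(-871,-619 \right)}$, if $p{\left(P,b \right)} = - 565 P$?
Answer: $-492115$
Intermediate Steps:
$- p{\left(-871,-619 \right)} = - \left(-565\right) \left(-871\right) = \left(-1\right) 492115 = -492115$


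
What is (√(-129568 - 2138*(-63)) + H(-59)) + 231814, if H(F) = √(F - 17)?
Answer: 231814 + √5126 + 2*I*√19 ≈ 2.3189e+5 + 8.7178*I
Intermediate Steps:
H(F) = √(-17 + F)
(√(-129568 - 2138*(-63)) + H(-59)) + 231814 = (√(-129568 - 2138*(-63)) + √(-17 - 59)) + 231814 = (√(-129568 + 134694) + √(-76)) + 231814 = (√5126 + 2*I*√19) + 231814 = 231814 + √5126 + 2*I*√19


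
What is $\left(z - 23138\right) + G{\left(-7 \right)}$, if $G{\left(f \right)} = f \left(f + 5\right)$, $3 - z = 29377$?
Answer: $-52498$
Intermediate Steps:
$z = -29374$ ($z = 3 - 29377 = -29374$)
$G{\left(f \right)} = f \left(5 + f\right)$
$\left(z - 23138\right) + G{\left(-7 \right)} = \left(-29374 - 23138\right) - 7 \left(5 - 7\right) = -52512 - -14 = -52512 + 14 = -52498$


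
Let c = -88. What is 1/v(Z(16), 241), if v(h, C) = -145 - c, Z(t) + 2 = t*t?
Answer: -1/57 ≈ -0.017544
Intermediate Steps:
Z(t) = -2 + t² (Z(t) = -2 + t*t = -2 + t²)
v(h, C) = -57 (v(h, C) = -145 - 1*(-88) = -145 + 88 = -57)
1/v(Z(16), 241) = 1/(-57) = -1/57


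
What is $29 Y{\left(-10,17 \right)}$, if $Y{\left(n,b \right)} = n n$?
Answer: $2900$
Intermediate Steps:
$Y{\left(n,b \right)} = n^{2}$
$29 Y{\left(-10,17 \right)} = 29 \left(-10\right)^{2} = 29 \cdot 100 = 2900$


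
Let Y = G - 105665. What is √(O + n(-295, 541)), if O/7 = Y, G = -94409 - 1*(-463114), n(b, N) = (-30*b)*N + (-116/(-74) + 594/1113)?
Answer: √1249130868651358/13727 ≈ 2574.7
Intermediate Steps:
n(b, N) = 28844/13727 - 30*N*b (n(b, N) = -30*N*b + (-116*(-1/74) + 594*(1/1113)) = -30*N*b + (58/37 + 198/371) = -30*N*b + 28844/13727 = 28844/13727 - 30*N*b)
G = 368705 (G = -94409 + 463114 = 368705)
Y = 263040 (Y = 368705 - 105665 = 263040)
O = 1841280 (O = 7*263040 = 1841280)
√(O + n(-295, 541)) = √(1841280 + (28844/13727 - 30*541*(-295))) = √(1841280 + (28844/13727 + 4787850)) = √(1841280 + 65722845794/13727) = √(90998096354/13727) = √1249130868651358/13727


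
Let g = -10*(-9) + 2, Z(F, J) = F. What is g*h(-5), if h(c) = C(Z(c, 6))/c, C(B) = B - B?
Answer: 0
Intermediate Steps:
C(B) = 0
h(c) = 0 (h(c) = 0/c = 0)
g = 92 (g = 90 + 2 = 92)
g*h(-5) = 92*0 = 0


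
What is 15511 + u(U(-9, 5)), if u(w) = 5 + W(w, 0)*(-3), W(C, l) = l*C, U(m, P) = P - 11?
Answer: 15516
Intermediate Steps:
U(m, P) = -11 + P
W(C, l) = C*l
u(w) = 5 (u(w) = 5 + (w*0)*(-3) = 5 + 0*(-3) = 5 + 0 = 5)
15511 + u(U(-9, 5)) = 15511 + 5 = 15516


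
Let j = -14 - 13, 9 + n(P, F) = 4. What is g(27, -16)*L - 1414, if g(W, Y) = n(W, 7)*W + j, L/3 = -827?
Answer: 400508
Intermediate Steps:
n(P, F) = -5 (n(P, F) = -9 + 4 = -5)
L = -2481 (L = 3*(-827) = -2481)
j = -27
g(W, Y) = -27 - 5*W (g(W, Y) = -5*W - 27 = -27 - 5*W)
g(27, -16)*L - 1414 = (-27 - 5*27)*(-2481) - 1414 = (-27 - 135)*(-2481) - 1414 = -162*(-2481) - 1414 = 401922 - 1414 = 400508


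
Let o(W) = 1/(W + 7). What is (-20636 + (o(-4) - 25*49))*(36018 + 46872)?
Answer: -1812030660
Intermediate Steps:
o(W) = 1/(7 + W)
(-20636 + (o(-4) - 25*49))*(36018 + 46872) = (-20636 + (1/(7 - 4) - 25*49))*(36018 + 46872) = (-20636 + (1/3 - 1225))*82890 = (-20636 + (⅓ - 1225))*82890 = (-20636 - 3674/3)*82890 = -65582/3*82890 = -1812030660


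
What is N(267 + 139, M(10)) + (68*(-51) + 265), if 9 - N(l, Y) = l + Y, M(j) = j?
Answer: -3610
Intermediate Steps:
N(l, Y) = 9 - Y - l (N(l, Y) = 9 - (l + Y) = 9 - (Y + l) = 9 + (-Y - l) = 9 - Y - l)
N(267 + 139, M(10)) + (68*(-51) + 265) = (9 - 1*10 - (267 + 139)) + (68*(-51) + 265) = (9 - 10 - 1*406) + (-3468 + 265) = (9 - 10 - 406) - 3203 = -407 - 3203 = -3610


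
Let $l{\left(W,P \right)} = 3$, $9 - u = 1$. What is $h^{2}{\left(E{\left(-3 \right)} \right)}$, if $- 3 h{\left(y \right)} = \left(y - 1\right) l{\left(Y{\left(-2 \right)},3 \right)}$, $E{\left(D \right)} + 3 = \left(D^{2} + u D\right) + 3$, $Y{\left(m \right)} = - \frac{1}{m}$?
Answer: $256$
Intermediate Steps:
$u = 8$ ($u = 9 - 1 = 8$)
$E{\left(D \right)} = D^{2} + 8 D$ ($E{\left(D \right)} = -3 + \left(\left(D^{2} + 8 D\right) + 3\right) = -3 + \left(3 + D^{2} + 8 D\right) = D^{2} + 8 D$)
$h{\left(y \right)} = 1 - y$ ($h{\left(y \right)} = - \frac{\left(y - 1\right) 3}{3} = - \frac{\left(-1 + y\right) 3}{3} = - \frac{-3 + 3 y}{3} = 1 - y$)
$h^{2}{\left(E{\left(-3 \right)} \right)} = \left(1 - - 3 \left(8 - 3\right)\right)^{2} = \left(1 - \left(-3\right) 5\right)^{2} = \left(1 - -15\right)^{2} = \left(1 + 15\right)^{2} = 16^{2} = 256$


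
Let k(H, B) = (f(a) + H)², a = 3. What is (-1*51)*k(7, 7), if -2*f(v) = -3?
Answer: -14739/4 ≈ -3684.8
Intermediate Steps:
f(v) = 3/2 (f(v) = -½*(-3) = 3/2)
k(H, B) = (3/2 + H)²
(-1*51)*k(7, 7) = (-1*51)*((3 + 2*7)²/4) = -51*(3 + 14)²/4 = -51*17²/4 = -51*289/4 = -14739/4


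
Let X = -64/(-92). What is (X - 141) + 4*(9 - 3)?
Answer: -2675/23 ≈ -116.30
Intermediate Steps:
X = 16/23 (X = -64*(-1/92) = 16/23 ≈ 0.69565)
(X - 141) + 4*(9 - 3) = (16/23 - 141) + 4*(9 - 3) = -3227/23 + 4*6 = -3227/23 + 24 = -2675/23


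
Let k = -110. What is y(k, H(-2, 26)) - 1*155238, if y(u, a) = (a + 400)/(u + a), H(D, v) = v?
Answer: -2173403/14 ≈ -1.5524e+5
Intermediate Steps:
y(u, a) = (400 + a)/(a + u)
y(k, H(-2, 26)) - 1*155238 = (400 + 26)/(26 - 110) - 1*155238 = 426/(-84) - 155238 = -1/84*426 - 155238 = -71/14 - 155238 = -2173403/14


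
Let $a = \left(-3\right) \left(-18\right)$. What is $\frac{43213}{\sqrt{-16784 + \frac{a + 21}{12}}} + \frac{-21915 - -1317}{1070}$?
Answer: $- \frac{10299}{535} - \frac{86426 i \sqrt{67111}}{67111} \approx -19.25 - 333.62 i$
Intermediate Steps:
$a = 54$
$\frac{43213}{\sqrt{-16784 + \frac{a + 21}{12}}} + \frac{-21915 - -1317}{1070} = \frac{43213}{\sqrt{-16784 + \frac{54 + 21}{12}}} + \frac{-21915 - -1317}{1070} = \frac{43213}{\sqrt{-16784 + 75 \cdot \frac{1}{12}}} + \left(-21915 + 1317\right) \frac{1}{1070} = \frac{43213}{\sqrt{-16784 + \frac{25}{4}}} - \frac{10299}{535} = \frac{43213}{\sqrt{- \frac{67111}{4}}} - \frac{10299}{535} = \frac{43213}{\frac{1}{2} i \sqrt{67111}} - \frac{10299}{535} = 43213 \left(- \frac{2 i \sqrt{67111}}{67111}\right) - \frac{10299}{535} = - \frac{86426 i \sqrt{67111}}{67111} - \frac{10299}{535} = - \frac{10299}{535} - \frac{86426 i \sqrt{67111}}{67111}$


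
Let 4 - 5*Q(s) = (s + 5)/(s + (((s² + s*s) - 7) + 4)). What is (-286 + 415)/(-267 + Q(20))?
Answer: -175655/362484 ≈ -0.48459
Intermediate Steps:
Q(s) = ⅘ - (5 + s)/(5*(-3 + s + 2*s²)) (Q(s) = ⅘ - (s + 5)/(5*(s + (((s² + s*s) - 7) + 4))) = ⅘ - (5 + s)/(5*(s + (((s² + s²) - 7) + 4))) = ⅘ - (5 + s)/(5*(s + ((2*s² - 7) + 4))) = ⅘ - (5 + s)/(5*(s + ((-7 + 2*s²) + 4))) = ⅘ - (5 + s)/(5*(s + (-3 + 2*s²))) = ⅘ - (5 + s)/(5*(-3 + s + 2*s²)))
(-286 + 415)/(-267 + Q(20)) = (-286 + 415)/(-267 + (-17 + 3*20 + 8*20²)/(5*(-3 + 20 + 2*20²))) = 129/(-267 + (-17 + 60 + 8*400)/(5*(-3 + 20 + 2*400))) = 129/(-267 + (-17 + 60 + 3200)/(5*(-3 + 20 + 800))) = 129/(-267 + (⅕)*3243/817) = 129/(-267 + (⅕)*(1/817)*3243) = 129/(-267 + 3243/4085) = 129/(-1087452/4085) = 129*(-4085/1087452) = -175655/362484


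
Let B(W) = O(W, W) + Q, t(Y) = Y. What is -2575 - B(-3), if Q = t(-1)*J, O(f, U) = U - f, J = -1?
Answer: -2576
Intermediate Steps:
Q = 1 (Q = -1*(-1) = 1)
B(W) = 1 (B(W) = (W - W) + 1 = 0 + 1 = 1)
-2575 - B(-3) = -2575 - 1*1 = -2575 - 1 = -2576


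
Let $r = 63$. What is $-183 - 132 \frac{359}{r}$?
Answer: $- \frac{19639}{21} \approx -935.19$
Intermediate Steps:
$-183 - 132 \frac{359}{r} = -183 - 132 \cdot \frac{359}{63} = -183 - 132 \cdot 359 \cdot \frac{1}{63} = -183 - \frac{15796}{21} = - \frac{19639}{21}$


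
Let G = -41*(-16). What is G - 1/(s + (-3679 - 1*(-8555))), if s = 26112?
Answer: 20328127/30988 ≈ 656.00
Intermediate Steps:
G = 656
G - 1/(s + (-3679 - 1*(-8555))) = 656 - 1/(26112 + (-3679 - 1*(-8555))) = 656 - 1/(26112 + (-3679 + 8555)) = 656 - 1/(26112 + 4876) = 656 - 1/30988 = 20328127/30988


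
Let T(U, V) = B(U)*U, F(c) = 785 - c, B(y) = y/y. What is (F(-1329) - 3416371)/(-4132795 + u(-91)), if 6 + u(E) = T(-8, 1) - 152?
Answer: 487751/590423 ≈ 0.82610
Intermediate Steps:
B(y) = 1
T(U, V) = U (T(U, V) = 1*U = U)
u(E) = -166 (u(E) = -6 + (-8 - 152) = -6 - 160 = -166)
(F(-1329) - 3416371)/(-4132795 + u(-91)) = ((785 - 1*(-1329)) - 3416371)/(-4132795 - 166) = ((785 + 1329) - 3416371)/(-4132961) = (2114 - 3416371)*(-1/4132961) = -3414257*(-1/4132961) = 487751/590423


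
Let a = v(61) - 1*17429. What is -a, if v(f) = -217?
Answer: 17646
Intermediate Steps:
a = -17646 (a = -217 - 1*17429 = -217 - 17429 = -17646)
-a = -1*(-17646) = 17646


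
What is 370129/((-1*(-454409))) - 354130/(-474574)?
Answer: 168286729608/107825348383 ≈ 1.5607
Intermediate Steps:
370129/((-1*(-454409))) - 354130/(-474574) = 370129/454409 - 354130*(-1/474574) = 370129*(1/454409) + 177065/237287 = 370129/454409 + 177065/237287 = 168286729608/107825348383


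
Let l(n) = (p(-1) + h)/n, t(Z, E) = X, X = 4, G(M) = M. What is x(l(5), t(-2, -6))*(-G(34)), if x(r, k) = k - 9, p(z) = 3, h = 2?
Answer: 170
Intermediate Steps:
t(Z, E) = 4
l(n) = 5/n (l(n) = (3 + 2)/n = 5/n)
x(r, k) = -9 + k
x(l(5), t(-2, -6))*(-G(34)) = (-9 + 4)*(-1*34) = -5*(-34) = 170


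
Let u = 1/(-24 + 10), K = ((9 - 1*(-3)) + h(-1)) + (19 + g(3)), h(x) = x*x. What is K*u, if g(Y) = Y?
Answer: -5/2 ≈ -2.5000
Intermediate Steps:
h(x) = x²
K = 35 (K = ((9 - 1*(-3)) + (-1)²) + (19 + 3) = ((9 + 3) + 1) + 22 = (12 + 1) + 22 = 13 + 22 = 35)
u = -1/14 (u = 1/(-14) = -1/14 ≈ -0.071429)
K*u = 35*(-1/14) = -5/2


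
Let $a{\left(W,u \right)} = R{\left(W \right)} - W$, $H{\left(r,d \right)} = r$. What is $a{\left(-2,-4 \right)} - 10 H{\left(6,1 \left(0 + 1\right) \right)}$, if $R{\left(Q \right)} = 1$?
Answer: $-57$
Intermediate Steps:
$a{\left(W,u \right)} = 1 - W$
$a{\left(-2,-4 \right)} - 10 H{\left(6,1 \left(0 + 1\right) \right)} = \left(1 - -2\right) - 60 = \left(1 + 2\right) - 60 = 3 - 60 = -57$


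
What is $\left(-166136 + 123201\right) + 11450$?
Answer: $-31485$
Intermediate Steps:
$\left(-166136 + 123201\right) + 11450 = -42935 + 11450 = -31485$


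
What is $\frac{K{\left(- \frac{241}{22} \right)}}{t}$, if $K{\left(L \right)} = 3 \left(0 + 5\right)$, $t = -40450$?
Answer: $- \frac{3}{8090} \approx -0.00037083$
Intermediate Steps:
$K{\left(L \right)} = 15$ ($K{\left(L \right)} = 3 \cdot 5 = 15$)
$\frac{K{\left(- \frac{241}{22} \right)}}{t} = \frac{15}{-40450} = 15 \left(- \frac{1}{40450}\right) = - \frac{3}{8090}$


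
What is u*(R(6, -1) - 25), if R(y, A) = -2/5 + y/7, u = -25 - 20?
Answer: 7731/7 ≈ 1104.4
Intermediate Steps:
u = -45
R(y, A) = -⅖ + y/7 (R(y, A) = -2*⅕ + y*(⅐) = -⅖ + y/7)
u*(R(6, -1) - 25) = -45*((-⅖ + (⅐)*6) - 25) = -45*((-⅖ + 6/7) - 25) = -45*(16/35 - 25) = -45*(-859/35) = 7731/7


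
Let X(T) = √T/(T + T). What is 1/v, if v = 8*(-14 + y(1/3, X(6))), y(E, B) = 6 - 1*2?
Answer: -1/80 ≈ -0.012500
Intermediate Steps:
X(T) = 1/(2*√T) (X(T) = √T/((2*T)) = (1/(2*T))*√T = 1/(2*√T))
y(E, B) = 4 (y(E, B) = 6 - 2 = 4)
v = -80 (v = 8*(-14 + 4) = 8*(-10) = -80)
1/v = 1/(-80) = -1/80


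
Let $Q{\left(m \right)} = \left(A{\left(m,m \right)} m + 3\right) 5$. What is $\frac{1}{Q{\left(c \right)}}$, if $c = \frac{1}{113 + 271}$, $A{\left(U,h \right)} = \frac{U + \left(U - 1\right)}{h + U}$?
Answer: $\frac{384}{4805} \approx 0.079917$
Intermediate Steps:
$A{\left(U,h \right)} = \frac{-1 + 2 U}{U + h}$ ($A{\left(U,h \right)} = \frac{U + \left(U - 1\right)}{U + h} = \frac{U + \left(-1 + U\right)}{U + h} = \frac{-1 + 2 U}{U + h}$)
$c = \frac{1}{384} \approx 0.0026042$
$Q{\left(m \right)} = \frac{25}{2} + 5 m$ ($Q{\left(m \right)} = \left(\frac{-1 + 2 m}{m + m} m + 3\right) 5 = \left(\frac{-1 + 2 m}{2 m} m + 3\right) 5 = \left(\left(- \frac{1}{2} + m\right) + 3\right) 5 = \left(\frac{5}{2} + m\right) 5 = \frac{25}{2} + 5 m$)
$\frac{1}{Q{\left(c \right)}} = \frac{1}{\frac{25}{2} + 5 \cdot \frac{1}{384}} = \frac{1}{\frac{25}{2} + \frac{5}{384}} = \frac{1}{\frac{4805}{384}} = \frac{384}{4805}$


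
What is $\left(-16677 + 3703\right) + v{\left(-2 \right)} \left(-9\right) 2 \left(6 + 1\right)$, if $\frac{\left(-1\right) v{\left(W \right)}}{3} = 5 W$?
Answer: $-16754$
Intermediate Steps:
$v{\left(W \right)} = - 15 W$ ($v{\left(W \right)} = - 3 \cdot 5 W = - 15 W$)
$\left(-16677 + 3703\right) + v{\left(-2 \right)} \left(-9\right) 2 \left(6 + 1\right) = \left(-16677 + 3703\right) + \left(-15\right) \left(-2\right) \left(-9\right) 2 \left(6 + 1\right) = -12974 + 30 \left(-9\right) 2 \cdot 7 = -12974 - 3780 = -16754$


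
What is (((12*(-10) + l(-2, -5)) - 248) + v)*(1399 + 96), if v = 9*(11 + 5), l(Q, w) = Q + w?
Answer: -345345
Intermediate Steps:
v = 144 (v = 9*16 = 144)
(((12*(-10) + l(-2, -5)) - 248) + v)*(1399 + 96) = (((12*(-10) + (-2 - 5)) - 248) + 144)*(1399 + 96) = (((-120 - 7) - 248) + 144)*1495 = ((-127 - 248) + 144)*1495 = (-375 + 144)*1495 = -231*1495 = -345345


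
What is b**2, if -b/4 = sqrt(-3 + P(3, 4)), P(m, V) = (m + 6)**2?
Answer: 1248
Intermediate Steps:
P(m, V) = (6 + m)**2
b = -4*sqrt(78) (b = -4*sqrt(-3 + (6 + 3)**2) = -4*sqrt(-3 + 9**2) = -4*sqrt(-3 + 81) = -4*sqrt(78) ≈ -35.327)
b**2 = (-4*sqrt(78))**2 = 1248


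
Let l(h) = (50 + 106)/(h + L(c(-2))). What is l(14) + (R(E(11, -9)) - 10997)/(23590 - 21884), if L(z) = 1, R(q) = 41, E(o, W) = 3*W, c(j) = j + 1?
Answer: 16966/4265 ≈ 3.9780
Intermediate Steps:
c(j) = 1 + j
l(h) = 156/(1 + h) (l(h) = (50 + 106)/(h + 1) = 156/(1 + h))
l(14) + (R(E(11, -9)) - 10997)/(23590 - 21884) = 156/(1 + 14) + (41 - 10997)/(23590 - 21884) = 156/15 - 10956/1706 = 156*(1/15) - 10956*1/1706 = 52/5 - 5478/853 = 16966/4265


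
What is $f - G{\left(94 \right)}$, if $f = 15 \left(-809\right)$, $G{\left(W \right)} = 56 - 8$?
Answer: $-12183$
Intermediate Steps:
$G{\left(W \right)} = 48$ ($G{\left(W \right)} = 56 - 8 = 48$)
$f = -12135$
$f - G{\left(94 \right)} = -12135 - 48 = -12183$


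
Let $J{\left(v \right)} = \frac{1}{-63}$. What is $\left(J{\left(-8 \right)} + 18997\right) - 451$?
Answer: $\frac{1168397}{63} \approx 18546.0$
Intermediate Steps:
$J{\left(v \right)} = - \frac{1}{63}$
$\left(J{\left(-8 \right)} + 18997\right) - 451 = \left(- \frac{1}{63} + 18997\right) - 451 = \frac{1196810}{63} - 451 = \frac{1168397}{63}$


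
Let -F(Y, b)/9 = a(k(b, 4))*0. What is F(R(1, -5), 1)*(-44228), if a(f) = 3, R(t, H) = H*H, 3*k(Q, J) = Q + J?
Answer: 0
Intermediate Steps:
k(Q, J) = J/3 + Q/3 (k(Q, J) = (Q + J)/3 = (J + Q)/3 = J/3 + Q/3)
R(t, H) = H**2
F(Y, b) = 0 (F(Y, b) = -27*0 = -9*0 = 0)
F(R(1, -5), 1)*(-44228) = 0*(-44228) = 0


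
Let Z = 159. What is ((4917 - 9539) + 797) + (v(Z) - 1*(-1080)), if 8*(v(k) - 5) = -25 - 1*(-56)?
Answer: -21889/8 ≈ -2736.1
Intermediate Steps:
v(k) = 71/8 (v(k) = 5 + (-25 - 1*(-56))/8 = 5 + (-25 + 56)/8 = 5 + (⅛)*31 = 5 + 31/8 = 71/8)
((4917 - 9539) + 797) + (v(Z) - 1*(-1080)) = ((4917 - 9539) + 797) + (71/8 - 1*(-1080)) = (-4622 + 797) + (71/8 + 1080) = -3825 + 8711/8 = -21889/8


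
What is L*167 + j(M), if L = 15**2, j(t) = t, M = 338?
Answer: 37913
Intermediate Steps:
L = 225
L*167 + j(M) = 225*167 + 338 = 37575 + 338 = 37913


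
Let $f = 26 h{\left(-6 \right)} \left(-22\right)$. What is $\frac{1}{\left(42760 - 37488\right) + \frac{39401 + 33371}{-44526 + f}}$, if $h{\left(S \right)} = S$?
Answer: $\frac{20547}{108287398} \approx 0.00018975$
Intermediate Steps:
$f = 3432$ ($f = 26 \left(-6\right) \left(-22\right) = \left(-156\right) \left(-22\right) = 3432$)
$\frac{1}{\left(42760 - 37488\right) + \frac{39401 + 33371}{-44526 + f}} = \frac{1}{\left(42760 - 37488\right) + \frac{39401 + 33371}{-44526 + 3432}} = \frac{1}{5272 + \frac{72772}{-41094}} = \frac{1}{5272 + 72772 \left(- \frac{1}{41094}\right)} = \frac{1}{5272 - \frac{36386}{20547}} = \frac{1}{\frac{108287398}{20547}} = \frac{20547}{108287398}$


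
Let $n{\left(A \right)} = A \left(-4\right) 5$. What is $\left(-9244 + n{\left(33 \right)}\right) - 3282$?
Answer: $-13186$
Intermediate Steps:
$n{\left(A \right)} = - 20 A$ ($n{\left(A \right)} = - 4 A 5 = - 20 A$)
$\left(-9244 + n{\left(33 \right)}\right) - 3282 = \left(-9244 - 660\right) - 3282 = -9904 - 3282 = -13186$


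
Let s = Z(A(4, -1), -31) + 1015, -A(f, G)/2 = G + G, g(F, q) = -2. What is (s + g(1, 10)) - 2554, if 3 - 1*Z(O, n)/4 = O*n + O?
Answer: -1049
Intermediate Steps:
A(f, G) = -4*G (A(f, G) = -2*(G + G) = -4*G)
Z(O, n) = 12 - 4*O - 4*O*n (Z(O, n) = 12 - 4*(O*n + O) = 12 - 4*(O + O*n) = 12 + (-4*O - 4*O*n) = 12 - 4*O - 4*O*n)
s = 1507 (s = (12 - (-16)*(-1) - 4*(-4*(-1))*(-31)) + 1015 = (12 - 4*4 - 4*4*(-31)) + 1015 = (12 - 16 + 496) + 1015 = 492 + 1015 = 1507)
(s + g(1, 10)) - 2554 = (1507 - 2) - 2554 = 1505 - 2554 = -1049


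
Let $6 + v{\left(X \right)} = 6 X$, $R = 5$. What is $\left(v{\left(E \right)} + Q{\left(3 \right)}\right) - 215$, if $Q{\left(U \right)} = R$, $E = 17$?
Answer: $-114$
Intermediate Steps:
$v{\left(X \right)} = -6 + 6 X$
$Q{\left(U \right)} = 5$
$\left(v{\left(E \right)} + Q{\left(3 \right)}\right) - 215 = \left(\left(-6 + 6 \cdot 17\right) + 5\right) - 215 = \left(\left(-6 + 102\right) + 5\right) - 215 = \left(96 + 5\right) - 215 = 101 - 215 = -114$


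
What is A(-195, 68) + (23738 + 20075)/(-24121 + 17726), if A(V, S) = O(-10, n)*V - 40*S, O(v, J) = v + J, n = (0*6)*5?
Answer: -4967963/6395 ≈ -776.85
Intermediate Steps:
n = 0 (n = 0*5 = 0)
O(v, J) = J + v
A(V, S) = -40*S - 10*V (A(V, S) = (0 - 10)*V - 40*S = -10*V - 40*S = -40*S - 10*V)
A(-195, 68) + (23738 + 20075)/(-24121 + 17726) = (-40*68 - 10*(-195)) + (23738 + 20075)/(-24121 + 17726) = (-2720 + 1950) + 43813/(-6395) = -770 + 43813*(-1/6395) = -770 - 43813/6395 = -4967963/6395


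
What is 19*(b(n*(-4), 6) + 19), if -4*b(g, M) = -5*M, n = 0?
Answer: 1007/2 ≈ 503.50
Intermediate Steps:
b(g, M) = 5*M/4 (b(g, M) = -(-5)*M/4 = 5*M/4)
19*(b(n*(-4), 6) + 19) = 19*((5/4)*6 + 19) = 19*(15/2 + 19) = 19*(53/2) = 1007/2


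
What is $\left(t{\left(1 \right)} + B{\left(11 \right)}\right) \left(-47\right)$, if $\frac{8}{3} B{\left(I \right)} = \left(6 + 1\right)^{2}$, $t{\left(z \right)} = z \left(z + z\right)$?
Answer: $- \frac{7661}{8} \approx -957.63$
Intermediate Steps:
$t{\left(z \right)} = 2 z^{2}$ ($t{\left(z \right)} = z 2 z = 2 z^{2}$)
$B{\left(I \right)} = \frac{147}{8}$ ($B{\left(I \right)} = \frac{3 \left(6 + 1\right)^{2}}{8} = \frac{3 \cdot 7^{2}}{8} = \frac{3}{8} \cdot 49 = \frac{147}{8}$)
$\left(t{\left(1 \right)} + B{\left(11 \right)}\right) \left(-47\right) = \left(2 \cdot 1^{2} + \frac{147}{8}\right) \left(-47\right) = \left(2 \cdot 1 + \frac{147}{8}\right) \left(-47\right) = \left(2 + \frac{147}{8}\right) \left(-47\right) = \frac{163}{8} \left(-47\right) = - \frac{7661}{8}$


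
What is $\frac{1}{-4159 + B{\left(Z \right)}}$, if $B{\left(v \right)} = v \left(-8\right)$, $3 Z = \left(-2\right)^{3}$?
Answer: $- \frac{3}{12413} \approx -0.00024168$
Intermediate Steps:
$Z = - \frac{8}{3}$ ($Z = \frac{\left(-2\right)^{3}}{3} = \frac{1}{3} \left(-8\right) = - \frac{8}{3} \approx -2.6667$)
$B{\left(v \right)} = - 8 v$
$\frac{1}{-4159 + B{\left(Z \right)}} = \frac{1}{-4159 - - \frac{64}{3}} = \frac{1}{-4159 + \frac{64}{3}} = \frac{1}{- \frac{12413}{3}} = - \frac{3}{12413}$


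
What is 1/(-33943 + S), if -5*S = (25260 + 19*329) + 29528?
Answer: -5/230754 ≈ -2.1668e-5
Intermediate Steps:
S = -61039/5 (S = -((25260 + 19*329) + 29528)/5 = -((25260 + 6251) + 29528)/5 = -(31511 + 29528)/5 = -1/5*61039 = -61039/5 ≈ -12208.)
1/(-33943 + S) = 1/(-33943 - 61039/5) = 1/(-230754/5) = -5/230754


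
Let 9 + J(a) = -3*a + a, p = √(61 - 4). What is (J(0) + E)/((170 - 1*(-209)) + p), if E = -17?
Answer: -4927/71792 + 13*√57/71792 ≈ -0.067262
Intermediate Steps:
p = √57 ≈ 7.5498
J(a) = -9 - 2*a (J(a) = -9 + (-3*a + a) = -9 - 2*a)
(J(0) + E)/((170 - 1*(-209)) + p) = ((-9 - 2*0) - 17)/((170 - 1*(-209)) + √57) = ((-9 + 0) - 17)/((170 + 209) + √57) = (-9 - 17)/(379 + √57) = -26/(379 + √57)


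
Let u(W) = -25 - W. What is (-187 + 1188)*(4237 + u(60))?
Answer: 4156152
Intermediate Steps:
(-187 + 1188)*(4237 + u(60)) = (-187 + 1188)*(4237 + (-25 - 1*60)) = 1001*(4237 + (-25 - 60)) = 1001*(4237 - 85) = 1001*4152 = 4156152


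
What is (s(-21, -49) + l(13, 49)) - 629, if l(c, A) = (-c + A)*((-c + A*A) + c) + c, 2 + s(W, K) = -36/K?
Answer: 4205118/49 ≈ 85819.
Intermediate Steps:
s(W, K) = -2 - 36/K
l(c, A) = c + A²*(A - c) (l(c, A) = (A - c)*((-c + A²) + c) + c = (A - c)*((A² - c) + c) + c = (A - c)*A² + c = A²*(A - c) + c = c + A²*(A - c))
(s(-21, -49) + l(13, 49)) - 629 = ((-2 - 36/(-49)) + (13 + 49³ - 1*13*49²)) - 629 = ((-2 - 36*(-1/49)) + (13 + 117649 - 1*13*2401)) - 629 = ((-2 + 36/49) + (13 + 117649 - 31213)) - 629 = (-62/49 + 86449) - 629 = 4235939/49 - 629 = 4205118/49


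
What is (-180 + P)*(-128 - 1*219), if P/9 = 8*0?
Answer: 62460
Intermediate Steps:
P = 0 (P = 9*(8*0) = 9*0 = 0)
(-180 + P)*(-128 - 1*219) = (-180 + 0)*(-128 - 1*219) = -180*(-128 - 219) = -180*(-347) = 62460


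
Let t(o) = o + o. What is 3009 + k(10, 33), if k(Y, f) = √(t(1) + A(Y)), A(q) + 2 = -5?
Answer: 3009 + I*√5 ≈ 3009.0 + 2.2361*I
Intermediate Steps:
t(o) = 2*o
A(q) = -7 (A(q) = -2 - 5 = -7)
k(Y, f) = I*√5 (k(Y, f) = √(2*1 - 7) = √(2 - 7) = √(-5) = I*√5)
3009 + k(10, 33) = 3009 + I*√5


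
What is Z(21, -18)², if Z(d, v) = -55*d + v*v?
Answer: 690561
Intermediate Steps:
Z(d, v) = v² - 55*d (Z(d, v) = -55*d + v² = v² - 55*d)
Z(21, -18)² = ((-18)² - 55*21)² = (324 - 1155)² = (-831)² = 690561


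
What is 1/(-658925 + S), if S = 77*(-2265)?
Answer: -1/833330 ≈ -1.2000e-6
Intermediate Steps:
S = -174405
1/(-658925 + S) = 1/(-658925 - 174405) = 1/(-833330) = -1/833330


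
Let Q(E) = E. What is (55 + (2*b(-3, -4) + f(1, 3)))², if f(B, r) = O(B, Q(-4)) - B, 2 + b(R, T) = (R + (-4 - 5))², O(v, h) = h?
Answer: 111556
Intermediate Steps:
b(R, T) = -2 + (-9 + R)² (b(R, T) = -2 + (R + (-4 - 5))² = -2 + (R - 9)² = -2 + (-9 + R)²)
f(B, r) = -4 - B
(55 + (2*b(-3, -4) + f(1, 3)))² = (55 + (2*(-2 + (-9 - 3)²) + (-4 - 1*1)))² = (55 + (2*(-2 + (-12)²) + (-4 - 1)))² = (55 + (2*(-2 + 144) - 5))² = (55 + (2*142 - 5))² = (55 + (284 - 5))² = (55 + 279)² = 334² = 111556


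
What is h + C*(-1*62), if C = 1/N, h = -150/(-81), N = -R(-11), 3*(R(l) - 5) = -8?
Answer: 5372/189 ≈ 28.423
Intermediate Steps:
R(l) = 7/3 (R(l) = 5 + (1/3)*(-8) = 5 - 8/3 = 7/3)
N = -7/3 (N = -1*7/3 = -7/3 ≈ -2.3333)
h = 50/27 (h = -150*(-1/81) = 50/27 ≈ 1.8519)
C = -3/7 (C = 1/(-7/3) = -3/7 ≈ -0.42857)
h + C*(-1*62) = 50/27 - (-3)*62/7 = 50/27 - 3/7*(-62) = 50/27 + 186/7 = 5372/189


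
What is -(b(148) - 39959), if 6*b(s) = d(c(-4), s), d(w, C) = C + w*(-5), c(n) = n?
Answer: 39931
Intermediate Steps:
d(w, C) = C - 5*w
b(s) = 10/3 + s/6 (b(s) = (s - 5*(-4))/6 = (s + 20)/6 = (20 + s)/6 = 10/3 + s/6)
-(b(148) - 39959) = -((10/3 + (⅙)*148) - 39959) = -((10/3 + 74/3) - 39959) = -(28 - 39959) = -1*(-39931) = 39931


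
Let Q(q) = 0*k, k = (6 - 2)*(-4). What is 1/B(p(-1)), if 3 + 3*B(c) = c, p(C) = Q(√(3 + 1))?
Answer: -1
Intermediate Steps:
k = -16 (k = 4*(-4) = -16)
Q(q) = 0 (Q(q) = 0*(-16) = 0)
p(C) = 0
B(c) = -1 + c/3
1/B(p(-1)) = 1/(-1 + (⅓)*0) = 1/(-1 + 0) = 1/(-1) = -1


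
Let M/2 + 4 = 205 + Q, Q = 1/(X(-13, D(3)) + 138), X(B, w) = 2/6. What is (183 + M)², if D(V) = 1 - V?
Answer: 58942613961/172225 ≈ 3.4224e+5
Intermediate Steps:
X(B, w) = ⅓ (X(B, w) = 2*(⅙) = ⅓)
Q = 3/415 (Q = 1/(⅓ + 138) = 1/(415/3) = 3/415 ≈ 0.0072289)
M = 166836/415 (M = -8 + 2*(205 + 3/415) = -8 + 2*(85078/415) = -8 + 170156/415 = 166836/415 ≈ 402.01)
(183 + M)² = (183 + 166836/415)² = (242781/415)² = 58942613961/172225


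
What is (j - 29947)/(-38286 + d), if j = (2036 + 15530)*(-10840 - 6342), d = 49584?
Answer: -301848959/11298 ≈ -26717.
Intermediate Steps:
j = -301819012 (j = 17566*(-17182) = -301819012)
(j - 29947)/(-38286 + d) = (-301819012 - 29947)/(-38286 + 49584) = -301848959/11298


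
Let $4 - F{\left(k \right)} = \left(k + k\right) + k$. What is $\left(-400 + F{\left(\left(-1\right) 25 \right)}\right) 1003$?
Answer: $-321963$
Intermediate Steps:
$F{\left(k \right)} = 4 - 3 k$ ($F{\left(k \right)} = 4 - \left(\left(k + k\right) + k\right) = 4 - \left(2 k + k\right) = 4 - 3 k$)
$\left(-400 + F{\left(\left(-1\right) 25 \right)}\right) 1003 = \left(-400 - \left(-4 + 3 \left(\left(-1\right) 25\right)\right)\right) 1003 = \left(-400 + \left(4 - -75\right)\right) 1003 = \left(-400 + \left(4 + 75\right)\right) 1003 = \left(-400 + 79\right) 1003 = \left(-321\right) 1003 = -321963$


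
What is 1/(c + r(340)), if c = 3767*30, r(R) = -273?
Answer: 1/112737 ≈ 8.8702e-6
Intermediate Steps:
c = 113010
1/(c + r(340)) = 1/(113010 - 273) = 1/112737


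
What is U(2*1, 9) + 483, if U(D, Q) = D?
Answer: 485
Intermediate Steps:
U(2*1, 9) + 483 = 2*1 + 483 = 2 + 483 = 485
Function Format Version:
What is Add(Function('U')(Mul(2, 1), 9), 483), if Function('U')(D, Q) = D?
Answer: 485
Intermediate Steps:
Add(Function('U')(Mul(2, 1), 9), 483) = Add(Mul(2, 1), 483) = Add(2, 483) = 485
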